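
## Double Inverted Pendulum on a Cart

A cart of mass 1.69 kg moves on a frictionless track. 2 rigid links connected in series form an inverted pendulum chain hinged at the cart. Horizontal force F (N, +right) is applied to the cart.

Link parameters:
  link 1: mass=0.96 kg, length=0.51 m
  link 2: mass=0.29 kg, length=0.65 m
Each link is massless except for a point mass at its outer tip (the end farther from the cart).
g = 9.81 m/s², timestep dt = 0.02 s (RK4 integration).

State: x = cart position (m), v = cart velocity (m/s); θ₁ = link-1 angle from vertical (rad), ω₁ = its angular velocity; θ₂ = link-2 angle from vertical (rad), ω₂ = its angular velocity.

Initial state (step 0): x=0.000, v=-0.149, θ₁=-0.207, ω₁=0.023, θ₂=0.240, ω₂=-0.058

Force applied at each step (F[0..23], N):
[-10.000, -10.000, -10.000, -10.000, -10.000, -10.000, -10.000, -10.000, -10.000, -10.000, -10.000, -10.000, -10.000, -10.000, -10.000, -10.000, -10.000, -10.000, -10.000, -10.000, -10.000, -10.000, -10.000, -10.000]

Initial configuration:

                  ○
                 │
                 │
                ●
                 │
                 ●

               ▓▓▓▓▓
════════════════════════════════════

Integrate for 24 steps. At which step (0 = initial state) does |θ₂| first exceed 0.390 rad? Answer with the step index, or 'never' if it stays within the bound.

apply F[0]=-10.000 → step 1: x=-0.004, v=-0.237, θ₁=-0.206, ω₁=0.067, θ₂=0.241, ω₂=0.114
apply F[1]=-10.000 → step 2: x=-0.009, v=-0.326, θ₁=-0.204, ω₁=0.113, θ₂=0.245, ω₂=0.286
apply F[2]=-10.000 → step 3: x=-0.017, v=-0.414, θ₁=-0.202, ω₁=0.160, θ₂=0.252, ω₂=0.459
apply F[3]=-10.000 → step 4: x=-0.026, v=-0.504, θ₁=-0.198, ω₁=0.210, θ₂=0.263, ω₂=0.634
apply F[4]=-10.000 → step 5: x=-0.037, v=-0.594, θ₁=-0.193, ω₁=0.264, θ₂=0.277, ω₂=0.810
apply F[5]=-10.000 → step 6: x=-0.050, v=-0.685, θ₁=-0.187, ω₁=0.321, θ₂=0.295, ω₂=0.989
apply F[6]=-10.000 → step 7: x=-0.064, v=-0.777, θ₁=-0.180, ω₁=0.385, θ₂=0.317, ω₂=1.170
apply F[7]=-10.000 → step 8: x=-0.081, v=-0.871, θ₁=-0.172, ω₁=0.455, θ₂=0.342, ω₂=1.354
apply F[8]=-10.000 → step 9: x=-0.099, v=-0.966, θ₁=-0.162, ω₁=0.534, θ₂=0.371, ω₂=1.542
apply F[9]=-10.000 → step 10: x=-0.120, v=-1.064, θ₁=-0.150, ω₁=0.622, θ₂=0.404, ω₂=1.732
apply F[10]=-10.000 → step 11: x=-0.142, v=-1.163, θ₁=-0.137, ω₁=0.722, θ₂=0.440, ω₂=1.925
apply F[11]=-10.000 → step 12: x=-0.166, v=-1.264, θ₁=-0.121, ω₁=0.836, θ₂=0.481, ω₂=2.120
apply F[12]=-10.000 → step 13: x=-0.192, v=-1.369, θ₁=-0.103, ω₁=0.965, θ₂=0.525, ω₂=2.316
apply F[13]=-10.000 → step 14: x=-0.221, v=-1.476, θ₁=-0.083, ω₁=1.113, θ₂=0.574, ω₂=2.511
apply F[14]=-10.000 → step 15: x=-0.252, v=-1.586, θ₁=-0.059, ω₁=1.281, θ₂=0.626, ω₂=2.703
apply F[15]=-10.000 → step 16: x=-0.284, v=-1.699, θ₁=-0.031, ω₁=1.474, θ₂=0.682, ω₂=2.891
apply F[16]=-10.000 → step 17: x=-0.320, v=-1.816, θ₁=0.000, ω₁=1.692, θ₂=0.741, ω₂=3.070
apply F[17]=-10.000 → step 18: x=-0.357, v=-1.936, θ₁=0.037, ω₁=1.938, θ₂=0.804, ω₂=3.236
apply F[18]=-10.000 → step 19: x=-0.397, v=-2.059, θ₁=0.078, ω₁=2.215, θ₂=0.871, ω₂=3.385
apply F[19]=-10.000 → step 20: x=-0.439, v=-2.184, θ₁=0.125, ω₁=2.522, θ₂=0.940, ω₂=3.511
apply F[20]=-10.000 → step 21: x=-0.484, v=-2.309, θ₁=0.179, ω₁=2.859, θ₂=1.011, ω₂=3.606
apply F[21]=-10.000 → step 22: x=-0.532, v=-2.433, θ₁=0.240, ω₁=3.224, θ₂=1.084, ω₂=3.663
apply F[22]=-10.000 → step 23: x=-0.582, v=-2.553, θ₁=0.308, ω₁=3.611, θ₂=1.157, ω₂=3.676
apply F[23]=-10.000 → step 24: x=-0.634, v=-2.665, θ₁=0.384, ω₁=4.015, θ₂=1.230, ω₂=3.640
|θ₂| = 0.404 > 0.390 first at step 10.

Answer: 10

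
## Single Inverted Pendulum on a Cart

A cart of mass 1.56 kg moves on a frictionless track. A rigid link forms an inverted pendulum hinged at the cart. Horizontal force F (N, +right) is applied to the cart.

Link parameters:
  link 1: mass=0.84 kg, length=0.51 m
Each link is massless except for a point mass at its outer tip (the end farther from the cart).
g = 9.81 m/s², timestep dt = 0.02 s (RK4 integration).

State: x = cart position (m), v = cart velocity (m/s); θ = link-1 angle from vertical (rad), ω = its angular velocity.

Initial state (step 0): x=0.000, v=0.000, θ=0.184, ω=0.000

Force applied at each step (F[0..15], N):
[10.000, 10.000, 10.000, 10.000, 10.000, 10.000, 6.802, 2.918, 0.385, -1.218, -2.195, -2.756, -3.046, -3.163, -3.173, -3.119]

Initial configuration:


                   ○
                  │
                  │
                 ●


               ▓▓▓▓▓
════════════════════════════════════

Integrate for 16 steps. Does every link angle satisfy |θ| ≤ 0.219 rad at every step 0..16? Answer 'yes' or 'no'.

Answer: yes

Derivation:
apply F[0]=+10.000 → step 1: x=0.001, v=0.107, θ=0.183, ω=-0.137
apply F[1]=+10.000 → step 2: x=0.004, v=0.215, θ=0.179, ω=-0.275
apply F[2]=+10.000 → step 3: x=0.010, v=0.323, θ=0.172, ω=-0.417
apply F[3]=+10.000 → step 4: x=0.017, v=0.433, θ=0.162, ω=-0.565
apply F[4]=+10.000 → step 5: x=0.027, v=0.544, θ=0.149, ω=-0.720
apply F[5]=+10.000 → step 6: x=0.039, v=0.657, θ=0.133, ω=-0.885
apply F[6]=+6.802 → step 7: x=0.053, v=0.731, θ=0.114, ω=-0.982
apply F[7]=+2.918 → step 8: x=0.068, v=0.758, θ=0.094, ω=-0.995
apply F[8]=+0.385 → step 9: x=0.083, v=0.754, θ=0.075, ω=-0.955
apply F[9]=-1.218 → step 10: x=0.098, v=0.732, θ=0.057, ω=-0.887
apply F[10]=-2.195 → step 11: x=0.112, v=0.699, θ=0.040, ω=-0.803
apply F[11]=-2.756 → step 12: x=0.126, v=0.660, θ=0.025, ω=-0.716
apply F[12]=-3.046 → step 13: x=0.138, v=0.620, θ=0.011, ω=-0.629
apply F[13]=-3.163 → step 14: x=0.150, v=0.579, θ=-0.001, ω=-0.546
apply F[14]=-3.173 → step 15: x=0.162, v=0.538, θ=-0.011, ω=-0.470
apply F[15]=-3.119 → step 16: x=0.172, v=0.500, θ=-0.019, ω=-0.400
Max |angle| over trajectory = 0.184 rad; bound = 0.219 → within bound.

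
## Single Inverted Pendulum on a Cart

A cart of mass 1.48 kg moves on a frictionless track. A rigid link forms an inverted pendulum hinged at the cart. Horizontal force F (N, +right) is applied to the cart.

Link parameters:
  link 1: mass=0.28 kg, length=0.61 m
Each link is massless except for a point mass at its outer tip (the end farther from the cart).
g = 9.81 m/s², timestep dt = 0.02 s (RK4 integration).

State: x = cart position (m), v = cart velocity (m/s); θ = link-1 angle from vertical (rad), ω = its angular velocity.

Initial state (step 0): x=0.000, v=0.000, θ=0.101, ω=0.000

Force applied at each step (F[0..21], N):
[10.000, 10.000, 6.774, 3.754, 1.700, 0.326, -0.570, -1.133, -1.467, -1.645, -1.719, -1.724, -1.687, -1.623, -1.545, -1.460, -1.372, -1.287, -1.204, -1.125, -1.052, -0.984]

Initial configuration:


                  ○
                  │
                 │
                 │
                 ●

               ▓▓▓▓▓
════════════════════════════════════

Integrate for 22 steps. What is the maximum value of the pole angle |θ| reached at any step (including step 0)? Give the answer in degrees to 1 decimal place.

apply F[0]=+10.000 → step 1: x=0.001, v=0.131, θ=0.099, ω=-0.182
apply F[1]=+10.000 → step 2: x=0.005, v=0.263, θ=0.094, ω=-0.365
apply F[2]=+6.774 → step 3: x=0.011, v=0.351, θ=0.085, ω=-0.480
apply F[3]=+3.754 → step 4: x=0.019, v=0.398, θ=0.075, ω=-0.532
apply F[4]=+1.700 → step 5: x=0.027, v=0.419, θ=0.064, ω=-0.543
apply F[5]=+0.326 → step 6: x=0.035, v=0.421, θ=0.054, ω=-0.528
apply F[6]=-0.570 → step 7: x=0.044, v=0.412, θ=0.043, ω=-0.497
apply F[7]=-1.133 → step 8: x=0.052, v=0.395, θ=0.034, ω=-0.457
apply F[8]=-1.467 → step 9: x=0.060, v=0.374, θ=0.025, ω=-0.413
apply F[9]=-1.645 → step 10: x=0.067, v=0.351, θ=0.017, ω=-0.369
apply F[10]=-1.719 → step 11: x=0.074, v=0.327, θ=0.010, ω=-0.325
apply F[11]=-1.724 → step 12: x=0.080, v=0.304, θ=0.004, ω=-0.284
apply F[12]=-1.687 → step 13: x=0.086, v=0.281, θ=-0.001, ω=-0.246
apply F[13]=-1.623 → step 14: x=0.091, v=0.259, θ=-0.006, ω=-0.212
apply F[14]=-1.545 → step 15: x=0.096, v=0.238, θ=-0.009, ω=-0.180
apply F[15]=-1.460 → step 16: x=0.101, v=0.219, θ=-0.013, ω=-0.152
apply F[16]=-1.372 → step 17: x=0.105, v=0.201, θ=-0.016, ω=-0.127
apply F[17]=-1.287 → step 18: x=0.109, v=0.184, θ=-0.018, ω=-0.105
apply F[18]=-1.204 → step 19: x=0.112, v=0.169, θ=-0.020, ω=-0.086
apply F[19]=-1.125 → step 20: x=0.115, v=0.154, θ=-0.021, ω=-0.069
apply F[20]=-1.052 → step 21: x=0.118, v=0.141, θ=-0.023, ω=-0.054
apply F[21]=-0.984 → step 22: x=0.121, v=0.128, θ=-0.023, ω=-0.041
Max |angle| over trajectory = 0.101 rad = 5.8°.

Answer: 5.8°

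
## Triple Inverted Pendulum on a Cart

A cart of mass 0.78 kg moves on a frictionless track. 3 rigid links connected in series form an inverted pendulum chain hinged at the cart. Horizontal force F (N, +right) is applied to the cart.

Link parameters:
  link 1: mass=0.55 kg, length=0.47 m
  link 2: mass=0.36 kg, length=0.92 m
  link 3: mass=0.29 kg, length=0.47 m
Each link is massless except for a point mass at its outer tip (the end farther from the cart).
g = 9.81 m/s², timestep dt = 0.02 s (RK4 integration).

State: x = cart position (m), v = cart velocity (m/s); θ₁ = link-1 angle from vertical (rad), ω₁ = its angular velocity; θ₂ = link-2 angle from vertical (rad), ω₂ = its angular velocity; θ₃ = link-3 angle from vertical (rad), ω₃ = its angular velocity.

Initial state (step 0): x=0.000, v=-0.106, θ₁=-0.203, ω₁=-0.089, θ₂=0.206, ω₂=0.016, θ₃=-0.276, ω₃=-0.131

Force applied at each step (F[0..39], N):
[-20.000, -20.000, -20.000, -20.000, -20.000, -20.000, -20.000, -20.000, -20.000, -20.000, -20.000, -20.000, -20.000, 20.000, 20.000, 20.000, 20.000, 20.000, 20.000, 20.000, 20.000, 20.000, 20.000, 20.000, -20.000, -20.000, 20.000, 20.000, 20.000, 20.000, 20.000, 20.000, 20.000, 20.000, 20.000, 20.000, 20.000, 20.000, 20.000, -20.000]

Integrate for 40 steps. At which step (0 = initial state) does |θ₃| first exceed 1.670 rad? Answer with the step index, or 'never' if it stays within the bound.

Answer: 30

Derivation:
apply F[0]=-20.000 → step 1: x=-0.007, v=-0.550, θ₁=-0.198, ω₁=0.566, θ₂=0.209, ω₂=0.293, θ₃=-0.282, ω₃=-0.468
apply F[1]=-20.000 → step 2: x=-0.022, v=-1.001, θ₁=-0.180, ω₁=1.253, θ₂=0.218, ω₂=0.555, θ₃=-0.295, ω₃=-0.796
apply F[2]=-20.000 → step 3: x=-0.047, v=-1.466, θ₁=-0.148, ω₁=2.010, θ₂=0.231, ω₂=0.784, θ₃=-0.314, ω₃=-1.098
apply F[3]=-20.000 → step 4: x=-0.081, v=-1.949, θ₁=-0.099, ω₁=2.871, θ₂=0.249, ω₂=0.957, θ₃=-0.338, ω₃=-1.345
apply F[4]=-20.000 → step 5: x=-0.125, v=-2.452, θ₁=-0.032, ω₁=3.857, θ₂=0.269, ω₂=1.047, θ₃=-0.367, ω₃=-1.488
apply F[5]=-20.000 → step 6: x=-0.179, v=-2.964, θ₁=0.056, ω₁=4.958, θ₂=0.290, ω₂=1.033, θ₃=-0.397, ω₃=-1.452
apply F[6]=-20.000 → step 7: x=-0.243, v=-3.452, θ₁=0.167, ω₁=6.092, θ₂=0.309, ω₂=0.919, θ₃=-0.423, ω₃=-1.149
apply F[7]=-20.000 → step 8: x=-0.317, v=-3.867, θ₁=0.299, ω₁=7.095, θ₂=0.326, ω₂=0.760, θ₃=-0.440, ω₃=-0.526
apply F[8]=-20.000 → step 9: x=-0.397, v=-4.164, θ₁=0.448, ω₁=7.803, θ₂=0.340, ω₂=0.654, θ₃=-0.442, ω₃=0.356
apply F[9]=-20.000 → step 10: x=-0.482, v=-4.342, θ₁=0.609, ω₁=8.175, θ₂=0.353, ω₂=0.678, θ₃=-0.425, ω₃=1.340
apply F[10]=-20.000 → step 11: x=-0.570, v=-4.432, θ₁=0.774, ω₁=8.302, θ₂=0.368, ω₂=0.844, θ₃=-0.389, ω₃=2.287
apply F[11]=-20.000 → step 12: x=-0.659, v=-4.471, θ₁=0.940, ω₁=8.295, θ₂=0.388, ω₂=1.124, θ₃=-0.335, ω₃=3.132
apply F[12]=-20.000 → step 13: x=-0.749, v=-4.482, θ₁=1.105, ω₁=8.228, θ₂=0.414, ω₂=1.487, θ₃=-0.264, ω₃=3.870
apply F[13]=+20.000 → step 14: x=-0.833, v=-3.919, θ₁=1.268, ω₁=8.063, θ₂=0.443, ω₂=1.477, θ₃=-0.186, ω₃=4.010
apply F[14]=+20.000 → step 15: x=-0.906, v=-3.360, θ₁=1.429, ω₁=8.097, θ₂=0.473, ω₂=1.466, θ₃=-0.104, ω₃=4.134
apply F[15]=+20.000 → step 16: x=-0.967, v=-2.788, θ₁=1.593, ω₁=8.309, θ₂=0.502, ω₂=1.480, θ₃=-0.020, ω₃=4.257
apply F[16]=+20.000 → step 17: x=-1.017, v=-2.183, θ₁=1.763, ω₁=8.703, θ₂=0.532, ω₂=1.545, θ₃=0.066, ω₃=4.381
apply F[17]=+20.000 → step 18: x=-1.054, v=-1.529, θ₁=1.942, ω₁=9.306, θ₂=0.565, ω₂=1.701, θ₃=0.155, ω₃=4.505
apply F[18]=+20.000 → step 19: x=-1.078, v=-0.803, θ₁=2.137, ω₁=10.179, θ₂=0.601, ω₂=2.009, θ₃=0.246, ω₃=4.618
apply F[19]=+20.000 → step 20: x=-1.086, v=0.020, θ₁=2.352, ω₁=11.430, θ₂=0.647, ω₂=2.574, θ₃=0.340, ω₃=4.701
apply F[20]=+20.000 → step 21: x=-1.076, v=0.959, θ₁=2.597, ω₁=13.220, θ₂=0.707, ω₂=3.587, θ₃=0.434, ω₃=4.716
apply F[21]=+20.000 → step 22: x=-1.047, v=1.953, θ₁=2.885, ω₁=15.624, θ₂=0.795, ω₂=5.373, θ₃=0.527, ω₃=4.581
apply F[22]=+20.000 → step 23: x=-1.000, v=2.639, θ₁=3.222, ω₁=17.902, θ₂=0.929, ω₂=8.130, θ₃=0.615, ω₃=4.152
apply F[23]=+20.000 → step 24: x=-0.947, v=2.511, θ₁=3.587, ω₁=18.182, θ₂=1.121, ω₂=10.877, θ₃=0.693, ω₃=3.668
apply F[24]=-20.000 → step 25: x=-0.909, v=1.347, θ₁=3.921, ω₁=15.254, θ₂=1.349, ω₂=11.732, θ₃=0.772, ω₃=4.558
apply F[25]=-20.000 → step 26: x=-0.890, v=0.592, θ₁=4.200, ω₁=12.769, θ₂=1.583, ω₂=11.522, θ₃=0.883, ω₃=6.643
apply F[26]=+20.000 → step 27: x=-0.878, v=0.647, θ₁=4.443, ω₁=11.455, θ₂=1.813, ω₂=11.379, θ₃=1.035, ω₃=8.672
apply F[27]=+20.000 → step 28: x=-0.863, v=0.848, θ₁=4.658, ω₁=10.060, θ₂=2.036, ω₂=10.934, θ₃=1.232, ω₃=10.991
apply F[28]=+20.000 → step 29: x=-0.843, v=1.189, θ₁=4.844, ω₁=8.482, θ₂=2.248, ω₂=10.196, θ₃=1.476, ω₃=13.415
apply F[29]=+20.000 → step 30: x=-0.815, v=1.673, θ₁=4.995, ω₁=6.597, θ₂=2.442, ω₂=9.167, θ₃=1.768, ω₃=15.800
apply F[30]=+20.000 → step 31: x=-0.775, v=2.300, θ₁=5.105, ω₁=4.269, θ₂=2.613, ω₂=7.916, θ₃=2.107, ω₃=17.993
apply F[31]=+20.000 → step 32: x=-0.722, v=3.044, θ₁=5.162, ω₁=1.396, θ₂=2.759, ω₂=6.692, θ₃=2.485, ω₃=19.675
apply F[32]=+20.000 → step 33: x=-0.654, v=3.806, θ₁=5.158, ω₁=-1.875, θ₂=2.884, ω₂=5.993, θ₃=2.887, ω₃=20.317
apply F[33]=+20.000 → step 34: x=-0.571, v=4.417, θ₁=5.088, ω₁=-5.053, θ₂=3.005, ω₂=6.256, θ₃=3.289, ω₃=19.723
apply F[34]=+20.000 → step 35: x=-0.479, v=4.762, θ₁=4.958, ω₁=-7.853, θ₂=3.141, ω₂=7.461, θ₃=3.670, ω₃=18.300
apply F[35]=+20.000 → step 36: x=-0.383, v=4.782, θ₁=4.774, ω₁=-10.595, θ₂=3.308, ω₂=9.406, θ₃=4.017, ω₃=16.214
apply F[36]=+20.000 → step 37: x=-0.291, v=4.287, θ₁=4.530, ω₁=-14.082, θ₂=3.522, ω₂=12.089, θ₃=4.310, ω₃=12.847
apply F[37]=+20.000 → step 38: x=-0.219, v=2.571, θ₁=4.197, ω₁=-19.694, θ₂=3.799, ω₂=15.768, θ₃=4.509, ω₃=6.156
apply F[38]=+20.000 → step 39: x=-0.206, v=-1.521, θ₁=3.735, ω₁=-25.380, θ₂=4.145, ω₂=17.665, θ₃=4.514, ω₃=-5.766
apply F[39]=-20.000 → step 40: x=-0.270, v=-4.230, θ₁=3.246, ω₁=-22.709, θ₂=4.445, ω₂=11.776, θ₃=4.352, ω₃=-8.767
|θ₃| = 1.768 > 1.670 first at step 30.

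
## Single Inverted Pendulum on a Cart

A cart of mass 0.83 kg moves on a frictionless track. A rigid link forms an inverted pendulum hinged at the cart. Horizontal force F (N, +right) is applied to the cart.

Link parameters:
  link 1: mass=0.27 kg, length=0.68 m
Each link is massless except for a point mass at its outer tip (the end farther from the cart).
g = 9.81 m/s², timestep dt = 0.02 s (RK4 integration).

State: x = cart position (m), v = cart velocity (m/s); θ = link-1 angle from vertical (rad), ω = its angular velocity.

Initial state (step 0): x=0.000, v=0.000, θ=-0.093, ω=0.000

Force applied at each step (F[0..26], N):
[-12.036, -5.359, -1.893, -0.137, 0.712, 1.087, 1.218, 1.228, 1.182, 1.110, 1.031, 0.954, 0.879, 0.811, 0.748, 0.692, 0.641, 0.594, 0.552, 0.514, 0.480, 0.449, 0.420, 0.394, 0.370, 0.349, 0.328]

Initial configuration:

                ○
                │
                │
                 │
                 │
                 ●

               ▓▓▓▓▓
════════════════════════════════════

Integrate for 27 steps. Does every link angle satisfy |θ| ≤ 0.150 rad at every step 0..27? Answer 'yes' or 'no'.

Answer: yes

Derivation:
apply F[0]=-12.036 → step 1: x=-0.003, v=-0.283, θ=-0.089, ω=0.389
apply F[1]=-5.359 → step 2: x=-0.010, v=-0.407, θ=-0.080, ω=0.545
apply F[2]=-1.893 → step 3: x=-0.018, v=-0.448, θ=-0.068, ω=0.584
apply F[3]=-0.137 → step 4: x=-0.027, v=-0.447, θ=-0.057, ω=0.565
apply F[4]=+0.712 → step 5: x=-0.036, v=-0.427, θ=-0.046, ω=0.520
apply F[5]=+1.087 → step 6: x=-0.044, v=-0.398, θ=-0.036, ω=0.466
apply F[6]=+1.218 → step 7: x=-0.052, v=-0.367, θ=-0.028, ω=0.411
apply F[7]=+1.228 → step 8: x=-0.059, v=-0.336, θ=-0.020, ω=0.358
apply F[8]=+1.182 → step 9: x=-0.065, v=-0.306, θ=-0.013, ω=0.310
apply F[9]=+1.110 → step 10: x=-0.071, v=-0.279, θ=-0.007, ω=0.267
apply F[10]=+1.031 → step 11: x=-0.077, v=-0.254, θ=-0.002, ω=0.229
apply F[11]=+0.954 → step 12: x=-0.081, v=-0.231, θ=0.002, ω=0.195
apply F[12]=+0.879 → step 13: x=-0.086, v=-0.210, θ=0.005, ω=0.165
apply F[13]=+0.811 → step 14: x=-0.090, v=-0.191, θ=0.008, ω=0.139
apply F[14]=+0.748 → step 15: x=-0.093, v=-0.173, θ=0.011, ω=0.116
apply F[15]=+0.692 → step 16: x=-0.097, v=-0.157, θ=0.013, ω=0.096
apply F[16]=+0.641 → step 17: x=-0.100, v=-0.143, θ=0.015, ω=0.079
apply F[17]=+0.594 → step 18: x=-0.102, v=-0.129, θ=0.016, ω=0.064
apply F[18]=+0.552 → step 19: x=-0.105, v=-0.117, θ=0.017, ω=0.050
apply F[19]=+0.514 → step 20: x=-0.107, v=-0.106, θ=0.018, ω=0.039
apply F[20]=+0.480 → step 21: x=-0.109, v=-0.096, θ=0.019, ω=0.029
apply F[21]=+0.449 → step 22: x=-0.111, v=-0.086, θ=0.019, ω=0.021
apply F[22]=+0.420 → step 23: x=-0.113, v=-0.077, θ=0.020, ω=0.013
apply F[23]=+0.394 → step 24: x=-0.114, v=-0.069, θ=0.020, ω=0.007
apply F[24]=+0.370 → step 25: x=-0.115, v=-0.061, θ=0.020, ω=0.001
apply F[25]=+0.349 → step 26: x=-0.117, v=-0.054, θ=0.020, ω=-0.003
apply F[26]=+0.328 → step 27: x=-0.118, v=-0.048, θ=0.020, ω=-0.007
Max |angle| over trajectory = 0.093 rad; bound = 0.150 → within bound.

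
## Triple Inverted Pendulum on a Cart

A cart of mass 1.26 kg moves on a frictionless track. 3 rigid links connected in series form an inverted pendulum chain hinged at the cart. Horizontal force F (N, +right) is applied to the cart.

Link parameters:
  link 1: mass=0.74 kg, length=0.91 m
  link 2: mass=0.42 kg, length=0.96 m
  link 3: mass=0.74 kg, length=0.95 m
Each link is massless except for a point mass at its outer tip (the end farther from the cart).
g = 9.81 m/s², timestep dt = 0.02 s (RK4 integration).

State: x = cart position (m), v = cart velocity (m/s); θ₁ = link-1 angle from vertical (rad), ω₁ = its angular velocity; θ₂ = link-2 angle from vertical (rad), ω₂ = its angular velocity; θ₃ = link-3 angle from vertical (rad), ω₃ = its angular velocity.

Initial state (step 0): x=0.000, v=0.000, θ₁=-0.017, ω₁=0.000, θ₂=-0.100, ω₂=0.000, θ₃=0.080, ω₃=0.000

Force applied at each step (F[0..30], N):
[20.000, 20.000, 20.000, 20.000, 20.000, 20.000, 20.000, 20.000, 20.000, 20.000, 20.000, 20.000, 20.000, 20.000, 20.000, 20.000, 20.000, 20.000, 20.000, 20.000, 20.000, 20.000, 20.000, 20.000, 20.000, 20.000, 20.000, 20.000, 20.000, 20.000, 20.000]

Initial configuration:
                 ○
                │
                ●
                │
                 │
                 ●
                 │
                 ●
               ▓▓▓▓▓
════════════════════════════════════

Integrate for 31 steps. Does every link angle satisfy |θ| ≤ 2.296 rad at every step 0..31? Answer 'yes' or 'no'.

apply F[0]=+20.000 → step 1: x=0.003, v=0.322, θ₁=-0.020, ω₁=-0.333, θ₂=-0.101, ω₂=-0.097, θ₃=0.081, ω₃=0.092
apply F[1]=+20.000 → step 2: x=0.013, v=0.646, θ₁=-0.030, ω₁=-0.672, θ₂=-0.104, ω₂=-0.190, θ₃=0.084, ω₃=0.183
apply F[2]=+20.000 → step 3: x=0.029, v=0.973, θ₁=-0.047, ω₁=-1.020, θ₂=-0.109, ω₂=-0.273, θ₃=0.088, ω₃=0.270
apply F[3]=+20.000 → step 4: x=0.052, v=1.303, θ₁=-0.071, ω₁=-1.382, θ₂=-0.115, ω₂=-0.342, θ₃=0.094, ω₃=0.350
apply F[4]=+20.000 → step 5: x=0.081, v=1.635, θ₁=-0.103, ω₁=-1.758, θ₂=-0.122, ω₂=-0.394, θ₃=0.102, ω₃=0.418
apply F[5]=+20.000 → step 6: x=0.117, v=1.967, θ₁=-0.142, ω₁=-2.145, θ₂=-0.130, ω₂=-0.424, θ₃=0.111, ω₃=0.466
apply F[6]=+20.000 → step 7: x=0.160, v=2.292, θ₁=-0.188, ω₁=-2.535, θ₂=-0.139, ω₂=-0.434, θ₃=0.121, ω₃=0.488
apply F[7]=+20.000 → step 8: x=0.209, v=2.605, θ₁=-0.243, ω₁=-2.915, θ₂=-0.148, ω₂=-0.430, θ₃=0.130, ω₃=0.477
apply F[8]=+20.000 → step 9: x=0.264, v=2.897, θ₁=-0.305, ω₁=-3.269, θ₂=-0.156, ω₂=-0.419, θ₃=0.139, ω₃=0.427
apply F[9]=+20.000 → step 10: x=0.325, v=3.162, θ₁=-0.374, ω₁=-3.584, θ₂=-0.164, ω₂=-0.417, θ₃=0.147, ω₃=0.341
apply F[10]=+20.000 → step 11: x=0.390, v=3.394, θ₁=-0.448, ω₁=-3.851, θ₂=-0.173, ω₂=-0.437, θ₃=0.153, ω₃=0.222
apply F[11]=+20.000 → step 12: x=0.460, v=3.593, θ₁=-0.527, ω₁=-4.066, θ₂=-0.182, ω₂=-0.488, θ₃=0.156, ω₃=0.080
apply F[12]=+20.000 → step 13: x=0.534, v=3.761, θ₁=-0.610, ω₁=-4.235, θ₂=-0.193, ω₂=-0.578, θ₃=0.156, ω₃=-0.077
apply F[13]=+20.000 → step 14: x=0.610, v=3.902, θ₁=-0.696, ω₁=-4.365, θ₂=-0.205, ω₂=-0.708, θ₃=0.153, ω₃=-0.241
apply F[14]=+20.000 → step 15: x=0.690, v=4.018, θ₁=-0.785, ω₁=-4.464, θ₂=-0.221, ω₂=-0.875, θ₃=0.146, ω₃=-0.409
apply F[15]=+20.000 → step 16: x=0.771, v=4.113, θ₁=-0.875, ω₁=-4.540, θ₂=-0.241, ω₂=-1.076, θ₃=0.136, ω₃=-0.576
apply F[16]=+20.000 → step 17: x=0.854, v=4.191, θ₁=-0.966, ω₁=-4.599, θ₂=-0.264, ω₂=-1.307, θ₃=0.123, ω₃=-0.744
apply F[17]=+20.000 → step 18: x=0.939, v=4.253, θ₁=-1.059, ω₁=-4.643, θ₂=-0.293, ω₂=-1.563, θ₃=0.107, ω₃=-0.913
apply F[18]=+20.000 → step 19: x=1.024, v=4.300, θ₁=-1.152, ω₁=-4.674, θ₂=-0.327, ω₂=-1.841, θ₃=0.087, ω₃=-1.086
apply F[19]=+20.000 → step 20: x=1.110, v=4.336, θ₁=-1.246, ω₁=-4.694, θ₂=-0.367, ω₂=-2.135, θ₃=0.063, ω₃=-1.265
apply F[20]=+20.000 → step 21: x=1.197, v=4.360, θ₁=-1.339, ω₁=-4.701, θ₂=-0.413, ω₂=-2.442, θ₃=0.036, ω₃=-1.454
apply F[21]=+20.000 → step 22: x=1.285, v=4.374, θ₁=-1.433, ω₁=-4.694, θ₂=-0.465, ω₂=-2.757, θ₃=0.005, ω₃=-1.659
apply F[22]=+20.000 → step 23: x=1.372, v=4.381, θ₁=-1.527, ω₁=-4.670, θ₂=-0.523, ω₂=-3.076, θ₃=-0.030, ω₃=-1.883
apply F[23]=+20.000 → step 24: x=1.460, v=4.381, θ₁=-1.620, ω₁=-4.626, θ₂=-0.588, ω₂=-3.393, θ₃=-0.071, ω₃=-2.131
apply F[24]=+20.000 → step 25: x=1.548, v=4.378, θ₁=-1.712, ω₁=-4.559, θ₂=-0.659, ω₂=-3.702, θ₃=-0.116, ω₃=-2.410
apply F[25]=+20.000 → step 26: x=1.635, v=4.373, θ₁=-1.802, ω₁=-4.464, θ₂=-0.736, ω₂=-3.998, θ₃=-0.167, ω₃=-2.724
apply F[26]=+20.000 → step 27: x=1.722, v=4.369, θ₁=-1.890, ω₁=-4.338, θ₂=-0.818, ω₂=-4.273, θ₃=-0.225, ω₃=-3.078
apply F[27]=+20.000 → step 28: x=1.810, v=4.368, θ₁=-1.976, ω₁=-4.175, θ₂=-0.906, ω₂=-4.520, θ₃=-0.291, ω₃=-3.476
apply F[28]=+20.000 → step 29: x=1.897, v=4.372, θ₁=-2.057, ω₁=-3.972, θ₂=-0.999, ω₂=-4.728, θ₃=-0.364, ω₃=-3.923
apply F[29]=+20.000 → step 30: x=1.985, v=4.384, θ₁=-2.134, ω₁=-3.726, θ₂=-1.095, ω₂=-4.889, θ₃=-0.448, ω₃=-4.420
apply F[30]=+20.000 → step 31: x=2.073, v=4.404, θ₁=-2.206, ω₁=-3.433, θ₂=-1.194, ω₂=-4.992, θ₃=-0.542, ω₃=-4.968
Max |angle| over trajectory = 2.206 rad; bound = 2.296 → within bound.

Answer: yes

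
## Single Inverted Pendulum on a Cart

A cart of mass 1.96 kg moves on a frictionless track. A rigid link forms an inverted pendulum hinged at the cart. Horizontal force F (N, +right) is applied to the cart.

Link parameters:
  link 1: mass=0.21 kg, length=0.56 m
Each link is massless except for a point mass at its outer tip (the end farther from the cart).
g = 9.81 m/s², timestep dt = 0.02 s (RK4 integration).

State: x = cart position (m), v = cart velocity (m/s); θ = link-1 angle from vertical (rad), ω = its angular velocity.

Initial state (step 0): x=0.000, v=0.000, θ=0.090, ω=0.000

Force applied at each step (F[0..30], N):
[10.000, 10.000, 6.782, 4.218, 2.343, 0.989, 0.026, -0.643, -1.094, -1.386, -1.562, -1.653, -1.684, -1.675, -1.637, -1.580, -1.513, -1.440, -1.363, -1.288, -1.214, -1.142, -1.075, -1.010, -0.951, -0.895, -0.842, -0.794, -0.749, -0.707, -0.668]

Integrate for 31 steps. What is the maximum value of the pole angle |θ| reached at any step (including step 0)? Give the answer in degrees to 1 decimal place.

Answer: 5.2°

Derivation:
apply F[0]=+10.000 → step 1: x=0.001, v=0.100, θ=0.089, ω=-0.147
apply F[1]=+10.000 → step 2: x=0.004, v=0.200, θ=0.084, ω=-0.295
apply F[2]=+6.782 → step 3: x=0.009, v=0.268, θ=0.077, ω=-0.386
apply F[3]=+4.218 → step 4: x=0.014, v=0.309, θ=0.069, ω=-0.435
apply F[4]=+2.343 → step 5: x=0.021, v=0.332, θ=0.060, ω=-0.452
apply F[5]=+0.989 → step 6: x=0.028, v=0.341, θ=0.051, ω=-0.449
apply F[6]=+0.026 → step 7: x=0.034, v=0.340, θ=0.042, ω=-0.431
apply F[7]=-0.643 → step 8: x=0.041, v=0.333, θ=0.034, ω=-0.404
apply F[8]=-1.094 → step 9: x=0.048, v=0.321, θ=0.026, ω=-0.373
apply F[9]=-1.386 → step 10: x=0.054, v=0.306, θ=0.019, ω=-0.339
apply F[10]=-1.562 → step 11: x=0.060, v=0.290, θ=0.013, ω=-0.304
apply F[11]=-1.653 → step 12: x=0.066, v=0.273, θ=0.007, ω=-0.270
apply F[12]=-1.684 → step 13: x=0.071, v=0.256, θ=0.002, ω=-0.238
apply F[13]=-1.675 → step 14: x=0.076, v=0.239, θ=-0.002, ω=-0.207
apply F[14]=-1.637 → step 15: x=0.080, v=0.222, θ=-0.006, ω=-0.179
apply F[15]=-1.580 → step 16: x=0.085, v=0.206, θ=-0.010, ω=-0.153
apply F[16]=-1.513 → step 17: x=0.089, v=0.191, θ=-0.012, ω=-0.130
apply F[17]=-1.440 → step 18: x=0.092, v=0.176, θ=-0.015, ω=-0.109
apply F[18]=-1.363 → step 19: x=0.096, v=0.163, θ=-0.017, ω=-0.091
apply F[19]=-1.288 → step 20: x=0.099, v=0.150, θ=-0.018, ω=-0.074
apply F[20]=-1.214 → step 21: x=0.102, v=0.138, θ=-0.020, ω=-0.059
apply F[21]=-1.142 → step 22: x=0.104, v=0.127, θ=-0.021, ω=-0.046
apply F[22]=-1.075 → step 23: x=0.107, v=0.116, θ=-0.022, ω=-0.035
apply F[23]=-1.010 → step 24: x=0.109, v=0.106, θ=-0.022, ω=-0.025
apply F[24]=-0.951 → step 25: x=0.111, v=0.097, θ=-0.023, ω=-0.017
apply F[25]=-0.895 → step 26: x=0.113, v=0.089, θ=-0.023, ω=-0.009
apply F[26]=-0.842 → step 27: x=0.115, v=0.080, θ=-0.023, ω=-0.003
apply F[27]=-0.794 → step 28: x=0.116, v=0.073, θ=-0.023, ω=0.003
apply F[28]=-0.749 → step 29: x=0.117, v=0.066, θ=-0.023, ω=0.007
apply F[29]=-0.707 → step 30: x=0.119, v=0.059, θ=-0.023, ω=0.011
apply F[30]=-0.668 → step 31: x=0.120, v=0.053, θ=-0.023, ω=0.015
Max |angle| over trajectory = 0.090 rad = 5.2°.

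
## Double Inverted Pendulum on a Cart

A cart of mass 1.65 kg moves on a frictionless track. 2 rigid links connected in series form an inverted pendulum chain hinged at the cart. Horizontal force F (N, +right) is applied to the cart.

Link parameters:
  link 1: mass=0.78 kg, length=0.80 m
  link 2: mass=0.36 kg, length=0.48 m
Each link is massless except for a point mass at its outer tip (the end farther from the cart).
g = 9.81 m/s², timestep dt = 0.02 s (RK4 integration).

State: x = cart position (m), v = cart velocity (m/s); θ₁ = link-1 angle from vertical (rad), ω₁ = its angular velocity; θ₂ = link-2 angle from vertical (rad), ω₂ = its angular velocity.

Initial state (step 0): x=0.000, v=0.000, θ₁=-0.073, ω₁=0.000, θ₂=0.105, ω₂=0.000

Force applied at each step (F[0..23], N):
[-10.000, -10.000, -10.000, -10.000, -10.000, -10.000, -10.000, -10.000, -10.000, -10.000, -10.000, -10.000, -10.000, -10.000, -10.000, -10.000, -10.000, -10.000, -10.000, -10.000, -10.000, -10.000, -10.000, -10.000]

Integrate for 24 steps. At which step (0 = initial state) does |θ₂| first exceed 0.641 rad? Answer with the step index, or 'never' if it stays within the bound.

apply F[0]=-10.000 → step 1: x=-0.001, v=-0.111, θ₁=-0.072, ω₁=0.101, θ₂=0.106, ω₂=0.108
apply F[1]=-10.000 → step 2: x=-0.004, v=-0.223, θ₁=-0.069, ω₁=0.202, θ₂=0.109, ω₂=0.216
apply F[2]=-10.000 → step 3: x=-0.010, v=-0.335, θ₁=-0.064, ω₁=0.306, θ₂=0.115, ω₂=0.324
apply F[3]=-10.000 → step 4: x=-0.018, v=-0.448, θ₁=-0.057, ω₁=0.412, θ₂=0.122, ω₂=0.431
apply F[4]=-10.000 → step 5: x=-0.028, v=-0.562, θ₁=-0.047, ω₁=0.522, θ₂=0.132, ω₂=0.536
apply F[5]=-10.000 → step 6: x=-0.040, v=-0.677, θ₁=-0.036, ω₁=0.637, θ₂=0.144, ω₂=0.641
apply F[6]=-10.000 → step 7: x=-0.055, v=-0.795, θ₁=-0.022, ω₁=0.758, θ₂=0.158, ω₂=0.743
apply F[7]=-10.000 → step 8: x=-0.072, v=-0.914, θ₁=-0.005, ω₁=0.886, θ₂=0.173, ω₂=0.842
apply F[8]=-10.000 → step 9: x=-0.092, v=-1.036, θ₁=0.014, ω₁=1.022, θ₂=0.191, ω₂=0.937
apply F[9]=-10.000 → step 10: x=-0.114, v=-1.160, θ₁=0.035, ω₁=1.166, θ₂=0.211, ω₂=1.027
apply F[10]=-10.000 → step 11: x=-0.138, v=-1.287, θ₁=0.060, ω₁=1.321, θ₂=0.232, ω₂=1.111
apply F[11]=-10.000 → step 12: x=-0.165, v=-1.415, θ₁=0.088, ω₁=1.486, θ₂=0.255, ω₂=1.187
apply F[12]=-10.000 → step 13: x=-0.195, v=-1.546, θ₁=0.120, ω₁=1.663, θ₂=0.280, ω₂=1.255
apply F[13]=-10.000 → step 14: x=-0.227, v=-1.679, θ₁=0.155, ω₁=1.851, θ₂=0.305, ω₂=1.312
apply F[14]=-10.000 → step 15: x=-0.262, v=-1.812, θ₁=0.194, ω₁=2.050, θ₂=0.332, ω₂=1.357
apply F[15]=-10.000 → step 16: x=-0.299, v=-1.946, θ₁=0.237, ω₁=2.260, θ₂=0.360, ω₂=1.390
apply F[16]=-10.000 → step 17: x=-0.340, v=-2.077, θ₁=0.284, ω₁=2.479, θ₂=0.388, ω₂=1.410
apply F[17]=-10.000 → step 18: x=-0.382, v=-2.206, θ₁=0.336, ω₁=2.706, θ₂=0.416, ω₂=1.420
apply F[18]=-10.000 → step 19: x=-0.428, v=-2.328, θ₁=0.393, ω₁=2.936, θ₂=0.444, ω₂=1.421
apply F[19]=-10.000 → step 20: x=-0.476, v=-2.443, θ₁=0.454, ω₁=3.168, θ₂=0.473, ω₂=1.419
apply F[20]=-10.000 → step 21: x=-0.525, v=-2.547, θ₁=0.519, ω₁=3.398, θ₂=0.501, ω₂=1.419
apply F[21]=-10.000 → step 22: x=-0.577, v=-2.637, θ₁=0.590, ω₁=3.621, θ₂=0.530, ω₂=1.429
apply F[22]=-10.000 → step 23: x=-0.631, v=-2.712, θ₁=0.664, ω₁=3.834, θ₂=0.558, ω₂=1.458
apply F[23]=-10.000 → step 24: x=-0.686, v=-2.770, θ₁=0.743, ω₁=4.037, θ₂=0.588, ω₂=1.514
max |θ₂| = 0.588 ≤ 0.641 over all 25 states.

Answer: never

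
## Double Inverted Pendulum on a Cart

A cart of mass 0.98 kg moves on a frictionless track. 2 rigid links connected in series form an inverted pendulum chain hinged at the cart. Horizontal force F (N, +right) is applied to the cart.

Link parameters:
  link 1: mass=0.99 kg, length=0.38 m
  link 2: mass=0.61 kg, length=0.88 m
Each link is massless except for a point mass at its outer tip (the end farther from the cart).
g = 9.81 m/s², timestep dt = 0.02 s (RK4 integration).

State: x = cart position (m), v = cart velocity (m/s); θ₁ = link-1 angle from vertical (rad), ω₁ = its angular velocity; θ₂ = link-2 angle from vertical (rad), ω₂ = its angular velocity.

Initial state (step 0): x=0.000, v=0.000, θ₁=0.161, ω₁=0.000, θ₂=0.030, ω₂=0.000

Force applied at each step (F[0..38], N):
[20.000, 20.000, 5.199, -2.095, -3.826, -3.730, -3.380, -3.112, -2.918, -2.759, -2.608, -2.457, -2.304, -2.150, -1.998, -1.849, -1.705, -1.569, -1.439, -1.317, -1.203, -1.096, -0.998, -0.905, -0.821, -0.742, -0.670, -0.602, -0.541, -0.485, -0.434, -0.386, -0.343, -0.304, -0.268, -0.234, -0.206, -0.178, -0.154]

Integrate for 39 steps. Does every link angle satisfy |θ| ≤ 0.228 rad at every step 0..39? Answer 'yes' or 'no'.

Answer: yes

Derivation:
apply F[0]=+20.000 → step 1: x=0.003, v=0.345, θ₁=0.153, ω₁=-0.765, θ₂=0.029, ω₂=-0.058
apply F[1]=+20.000 → step 2: x=0.014, v=0.699, θ₁=0.130, ω₁=-1.571, θ₂=0.028, ω₂=-0.106
apply F[2]=+5.199 → step 3: x=0.029, v=0.772, θ₁=0.098, ω₁=-1.675, θ₂=0.025, ω₂=-0.136
apply F[3]=-2.095 → step 4: x=0.043, v=0.706, θ₁=0.067, ω₁=-1.445, θ₂=0.022, ω₂=-0.154
apply F[4]=-3.826 → step 5: x=0.056, v=0.613, θ₁=0.041, ω₁=-1.163, θ₂=0.019, ω₂=-0.164
apply F[5]=-3.730 → step 6: x=0.068, v=0.527, θ₁=0.020, ω₁=-0.920, θ₂=0.016, ω₂=-0.168
apply F[6]=-3.380 → step 7: x=0.078, v=0.455, θ₁=0.003, ω₁=-0.725, θ₂=0.013, ω₂=-0.167
apply F[7]=-3.112 → step 8: x=0.086, v=0.392, θ₁=-0.009, ω₁=-0.566, θ₂=0.009, ω₂=-0.162
apply F[8]=-2.918 → step 9: x=0.093, v=0.338, θ₁=-0.019, ω₁=-0.437, θ₂=0.006, ω₂=-0.154
apply F[9]=-2.759 → step 10: x=0.100, v=0.289, θ₁=-0.027, ω₁=-0.329, θ₂=0.003, ω₂=-0.144
apply F[10]=-2.608 → step 11: x=0.105, v=0.245, θ₁=-0.033, ω₁=-0.240, θ₂=0.000, ω₂=-0.133
apply F[11]=-2.457 → step 12: x=0.110, v=0.206, θ₁=-0.037, ω₁=-0.167, θ₂=-0.002, ω₂=-0.120
apply F[12]=-2.304 → step 13: x=0.113, v=0.172, θ₁=-0.040, ω₁=-0.107, θ₂=-0.005, ω₂=-0.108
apply F[13]=-2.150 → step 14: x=0.116, v=0.141, θ₁=-0.041, ω₁=-0.058, θ₂=-0.007, ω₂=-0.095
apply F[14]=-1.998 → step 15: x=0.119, v=0.113, θ₁=-0.042, ω₁=-0.018, θ₂=-0.008, ω₂=-0.083
apply F[15]=-1.849 → step 16: x=0.121, v=0.089, θ₁=-0.042, ω₁=0.014, θ₂=-0.010, ω₂=-0.071
apply F[16]=-1.705 → step 17: x=0.123, v=0.068, θ₁=-0.042, ω₁=0.038, θ₂=-0.011, ω₂=-0.060
apply F[17]=-1.569 → step 18: x=0.124, v=0.049, θ₁=-0.041, ω₁=0.057, θ₂=-0.012, ω₂=-0.049
apply F[18]=-1.439 → step 19: x=0.125, v=0.032, θ₁=-0.039, ω₁=0.071, θ₂=-0.013, ω₂=-0.039
apply F[19]=-1.317 → step 20: x=0.125, v=0.018, θ₁=-0.038, ω₁=0.082, θ₂=-0.014, ω₂=-0.030
apply F[20]=-1.203 → step 21: x=0.125, v=0.005, θ₁=-0.036, ω₁=0.089, θ₂=-0.014, ω₂=-0.022
apply F[21]=-1.096 → step 22: x=0.125, v=-0.006, θ₁=-0.034, ω₁=0.093, θ₂=-0.015, ω₂=-0.014
apply F[22]=-0.998 → step 23: x=0.125, v=-0.016, θ₁=-0.032, ω₁=0.096, θ₂=-0.015, ω₂=-0.008
apply F[23]=-0.905 → step 24: x=0.125, v=-0.024, θ₁=-0.030, ω₁=0.096, θ₂=-0.015, ω₂=-0.002
apply F[24]=-0.821 → step 25: x=0.124, v=-0.031, θ₁=-0.029, ω₁=0.096, θ₂=-0.015, ω₂=0.003
apply F[25]=-0.742 → step 26: x=0.123, v=-0.038, θ₁=-0.027, ω₁=0.094, θ₂=-0.015, ω₂=0.008
apply F[26]=-0.670 → step 27: x=0.123, v=-0.043, θ₁=-0.025, ω₁=0.091, θ₂=-0.015, ω₂=0.012
apply F[27]=-0.602 → step 28: x=0.122, v=-0.048, θ₁=-0.023, ω₁=0.088, θ₂=-0.014, ω₂=0.015
apply F[28]=-0.541 → step 29: x=0.121, v=-0.052, θ₁=-0.021, ω₁=0.085, θ₂=-0.014, ω₂=0.018
apply F[29]=-0.485 → step 30: x=0.120, v=-0.055, θ₁=-0.020, ω₁=0.081, θ₂=-0.014, ω₂=0.020
apply F[30]=-0.434 → step 31: x=0.119, v=-0.058, θ₁=-0.018, ω₁=0.077, θ₂=-0.013, ω₂=0.022
apply F[31]=-0.386 → step 32: x=0.117, v=-0.060, θ₁=-0.017, ω₁=0.073, θ₂=-0.013, ω₂=0.024
apply F[32]=-0.343 → step 33: x=0.116, v=-0.062, θ₁=-0.015, ω₁=0.069, θ₂=-0.012, ω₂=0.025
apply F[33]=-0.304 → step 34: x=0.115, v=-0.064, θ₁=-0.014, ω₁=0.065, θ₂=-0.012, ω₂=0.026
apply F[34]=-0.268 → step 35: x=0.114, v=-0.065, θ₁=-0.013, ω₁=0.061, θ₂=-0.011, ω₂=0.026
apply F[35]=-0.234 → step 36: x=0.112, v=-0.066, θ₁=-0.011, ω₁=0.057, θ₂=-0.011, ω₂=0.027
apply F[36]=-0.206 → step 37: x=0.111, v=-0.067, θ₁=-0.010, ω₁=0.053, θ₂=-0.010, ω₂=0.027
apply F[37]=-0.178 → step 38: x=0.110, v=-0.067, θ₁=-0.009, ω₁=0.049, θ₂=-0.010, ω₂=0.027
apply F[38]=-0.154 → step 39: x=0.108, v=-0.067, θ₁=-0.008, ω₁=0.046, θ₂=-0.009, ω₂=0.027
Max |angle| over trajectory = 0.161 rad; bound = 0.228 → within bound.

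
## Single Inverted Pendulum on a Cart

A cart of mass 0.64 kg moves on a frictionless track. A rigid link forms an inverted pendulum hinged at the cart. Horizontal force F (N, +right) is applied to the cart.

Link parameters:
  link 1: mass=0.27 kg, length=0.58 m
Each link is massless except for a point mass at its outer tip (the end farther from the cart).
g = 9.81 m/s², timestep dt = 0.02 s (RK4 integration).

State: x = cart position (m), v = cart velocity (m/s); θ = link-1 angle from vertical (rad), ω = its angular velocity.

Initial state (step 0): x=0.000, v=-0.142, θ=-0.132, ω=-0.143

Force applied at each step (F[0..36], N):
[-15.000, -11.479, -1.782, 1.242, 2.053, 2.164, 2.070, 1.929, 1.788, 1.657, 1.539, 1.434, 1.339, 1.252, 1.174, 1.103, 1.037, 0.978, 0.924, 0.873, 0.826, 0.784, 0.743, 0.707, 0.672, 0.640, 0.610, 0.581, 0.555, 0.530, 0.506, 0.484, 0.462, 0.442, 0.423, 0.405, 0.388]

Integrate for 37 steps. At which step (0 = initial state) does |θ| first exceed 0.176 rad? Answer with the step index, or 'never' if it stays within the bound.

Answer: never

Derivation:
apply F[0]=-15.000 → step 1: x=-0.007, v=-0.597, θ=-0.128, ω=0.590
apply F[1]=-11.479 → step 2: x=-0.023, v=-0.944, θ=-0.110, ω=1.144
apply F[2]=-1.782 → step 3: x=-0.042, v=-0.992, θ=-0.087, ω=1.193
apply F[3]=+1.242 → step 4: x=-0.062, v=-0.948, θ=-0.064, ω=1.092
apply F[4]=+2.053 → step 5: x=-0.080, v=-0.879, θ=-0.044, ω=0.956
apply F[5]=+2.164 → step 6: x=-0.097, v=-0.809, θ=-0.026, ω=0.823
apply F[6]=+2.070 → step 7: x=-0.112, v=-0.743, θ=-0.011, ω=0.703
apply F[7]=+1.929 → step 8: x=-0.126, v=-0.682, θ=0.002, ω=0.597
apply F[8]=+1.788 → step 9: x=-0.140, v=-0.627, θ=0.013, ω=0.505
apply F[9]=+1.657 → step 10: x=-0.152, v=-0.577, θ=0.023, ω=0.424
apply F[10]=+1.539 → step 11: x=-0.163, v=-0.531, θ=0.031, ω=0.354
apply F[11]=+1.434 → step 12: x=-0.173, v=-0.489, θ=0.037, ω=0.294
apply F[12]=+1.339 → step 13: x=-0.182, v=-0.451, θ=0.042, ω=0.241
apply F[13]=+1.252 → step 14: x=-0.191, v=-0.415, θ=0.047, ω=0.195
apply F[14]=+1.174 → step 15: x=-0.199, v=-0.382, θ=0.050, ω=0.155
apply F[15]=+1.103 → step 16: x=-0.206, v=-0.352, θ=0.053, ω=0.120
apply F[16]=+1.037 → step 17: x=-0.213, v=-0.324, θ=0.055, ω=0.091
apply F[17]=+0.978 → step 18: x=-0.219, v=-0.298, θ=0.057, ω=0.065
apply F[18]=+0.924 → step 19: x=-0.225, v=-0.274, θ=0.058, ω=0.043
apply F[19]=+0.873 → step 20: x=-0.230, v=-0.252, θ=0.058, ω=0.024
apply F[20]=+0.826 → step 21: x=-0.235, v=-0.231, θ=0.059, ω=0.007
apply F[21]=+0.784 → step 22: x=-0.239, v=-0.211, θ=0.059, ω=-0.007
apply F[22]=+0.743 → step 23: x=-0.244, v=-0.193, θ=0.058, ω=-0.018
apply F[23]=+0.707 → step 24: x=-0.247, v=-0.176, θ=0.058, ω=-0.028
apply F[24]=+0.672 → step 25: x=-0.251, v=-0.159, θ=0.057, ω=-0.037
apply F[25]=+0.640 → step 26: x=-0.254, v=-0.144, θ=0.056, ω=-0.044
apply F[26]=+0.610 → step 27: x=-0.256, v=-0.130, θ=0.056, ω=-0.050
apply F[27]=+0.581 → step 28: x=-0.259, v=-0.116, θ=0.055, ω=-0.055
apply F[28]=+0.555 → step 29: x=-0.261, v=-0.103, θ=0.053, ω=-0.059
apply F[29]=+0.530 → step 30: x=-0.263, v=-0.091, θ=0.052, ω=-0.062
apply F[30]=+0.506 → step 31: x=-0.265, v=-0.080, θ=0.051, ω=-0.064
apply F[31]=+0.484 → step 32: x=-0.266, v=-0.069, θ=0.050, ω=-0.066
apply F[32]=+0.462 → step 33: x=-0.267, v=-0.058, θ=0.048, ω=-0.067
apply F[33]=+0.442 → step 34: x=-0.268, v=-0.048, θ=0.047, ω=-0.068
apply F[34]=+0.423 → step 35: x=-0.269, v=-0.039, θ=0.046, ω=-0.069
apply F[35]=+0.405 → step 36: x=-0.270, v=-0.030, θ=0.044, ω=-0.069
apply F[36]=+0.388 → step 37: x=-0.271, v=-0.022, θ=0.043, ω=-0.069
max |θ| = 0.132 ≤ 0.176 over all 38 states.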